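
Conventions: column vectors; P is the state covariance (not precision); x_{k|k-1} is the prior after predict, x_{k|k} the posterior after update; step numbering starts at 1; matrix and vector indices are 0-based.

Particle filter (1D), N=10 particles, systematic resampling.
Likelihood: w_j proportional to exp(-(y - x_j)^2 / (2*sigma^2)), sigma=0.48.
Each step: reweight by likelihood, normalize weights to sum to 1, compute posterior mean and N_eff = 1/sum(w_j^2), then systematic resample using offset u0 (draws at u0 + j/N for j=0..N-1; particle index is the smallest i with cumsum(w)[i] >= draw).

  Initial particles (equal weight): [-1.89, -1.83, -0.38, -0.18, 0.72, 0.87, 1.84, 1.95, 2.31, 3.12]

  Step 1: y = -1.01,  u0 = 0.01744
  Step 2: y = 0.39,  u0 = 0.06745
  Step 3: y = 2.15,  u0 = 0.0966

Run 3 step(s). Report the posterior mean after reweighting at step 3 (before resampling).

step 1: w=[0.1745, 0.2177, 0.3959, 0.2101, 0.0014, 0.0004, 0.0000, 0.0000, 0.0000, 0.0000]  mean=-0.9151  Neff=3.5882  idx=[0, 0, 1, 1, 2, 2, 2, 2, 3, 3]
step 2: w=[0.0000, 0.0000, 0.0000, 0.0000, 0.1320, 0.1320, 0.1320, 0.1320, 0.2361, 0.2361]  mean=-0.2856  Neff=5.5217  idx=[4, 5, 6, 6, 7, 8, 8, 9, 9, 9]
step 3: w=[0.0216, 0.0216, 0.0216, 0.0216, 0.0216, 0.1784, 0.1784, 0.1784, 0.1784, 0.1784]  mean=-0.2016  Neff=6.1955  idx=[4, 5, 6, 6, 7, 7, 8, 8, 9, 9]

post_mean = -0.2016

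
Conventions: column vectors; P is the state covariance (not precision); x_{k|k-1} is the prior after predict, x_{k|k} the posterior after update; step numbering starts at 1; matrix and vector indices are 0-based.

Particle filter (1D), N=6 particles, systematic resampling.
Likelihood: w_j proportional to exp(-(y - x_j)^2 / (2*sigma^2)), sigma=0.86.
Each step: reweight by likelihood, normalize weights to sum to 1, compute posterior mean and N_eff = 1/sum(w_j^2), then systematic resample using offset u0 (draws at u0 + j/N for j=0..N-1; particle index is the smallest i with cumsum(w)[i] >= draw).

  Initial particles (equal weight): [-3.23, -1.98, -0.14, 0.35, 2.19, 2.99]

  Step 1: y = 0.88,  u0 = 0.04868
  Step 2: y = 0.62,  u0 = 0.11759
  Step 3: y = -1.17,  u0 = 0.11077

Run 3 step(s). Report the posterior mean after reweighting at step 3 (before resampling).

post_mean = 0.0865

step 1: w=[0.0000, 0.0023, 0.2931, 0.4898, 0.1856, 0.0292]  mean=0.6195  Neff=2.7696  idx=[2, 2, 3, 3, 3, 4]
step 2: w=[0.1539, 0.1539, 0.2164, 0.2164, 0.2164, 0.0430]  mean=0.2783  Neff=5.2707  idx=[0, 1, 2, 3, 4, 4]
step 3: w=[0.2689, 0.2689, 0.1155, 0.1155, 0.1155, 0.1155]  mean=0.0865  Neff=5.0498  idx=[0, 1, 1, 2, 4, 5]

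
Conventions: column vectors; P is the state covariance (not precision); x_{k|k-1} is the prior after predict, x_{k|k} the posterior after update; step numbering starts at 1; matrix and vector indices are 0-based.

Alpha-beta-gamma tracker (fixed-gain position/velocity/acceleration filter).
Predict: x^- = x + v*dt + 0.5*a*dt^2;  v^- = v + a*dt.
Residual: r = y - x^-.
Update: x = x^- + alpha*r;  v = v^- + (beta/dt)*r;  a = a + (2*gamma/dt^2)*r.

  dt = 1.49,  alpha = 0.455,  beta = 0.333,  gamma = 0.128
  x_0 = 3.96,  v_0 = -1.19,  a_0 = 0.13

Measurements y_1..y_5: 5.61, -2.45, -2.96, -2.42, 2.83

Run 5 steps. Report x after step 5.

step 1: x_pred=2.3312  r=3.2788  x^+=3.8231  v^+=-0.2635  a^+=0.5081
step 2: x_pred=3.9944  r=-6.4444  x^+=1.0622  v^+=-0.9467  a^+=-0.2350
step 3: x_pred=-0.6093  r=-2.3507  x^+=-1.6789  v^+=-1.8223  a^+=-0.5061
step 4: x_pred=-4.9559  r=2.5359  x^+=-3.8020  v^+=-2.0096  a^+=-0.2137
step 5: x_pred=-7.0335  r=9.8635  x^+=-2.5456  v^+=-0.1236  a^+=0.9237

x_post = -2.5456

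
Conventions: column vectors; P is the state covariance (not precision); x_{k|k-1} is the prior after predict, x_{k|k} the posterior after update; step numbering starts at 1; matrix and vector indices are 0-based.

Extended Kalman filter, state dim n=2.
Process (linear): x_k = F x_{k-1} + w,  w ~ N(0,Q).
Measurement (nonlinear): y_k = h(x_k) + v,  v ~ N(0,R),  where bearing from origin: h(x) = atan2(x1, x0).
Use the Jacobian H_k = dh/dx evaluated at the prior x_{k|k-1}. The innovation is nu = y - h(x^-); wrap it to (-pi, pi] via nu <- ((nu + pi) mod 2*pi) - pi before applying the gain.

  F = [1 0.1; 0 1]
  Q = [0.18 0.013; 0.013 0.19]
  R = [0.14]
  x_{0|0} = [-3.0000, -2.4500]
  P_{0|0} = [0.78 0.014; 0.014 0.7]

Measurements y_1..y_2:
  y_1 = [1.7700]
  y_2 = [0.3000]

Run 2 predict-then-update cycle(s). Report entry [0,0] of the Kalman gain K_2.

step 1: x^-=[-3.2450, -2.4500]  P^-=[0.9698 0.0970; 0.0970 0.8900]  H_jac=[0.1482 -0.1963]  S=[0.1899]  K=[0.6564; -0.8440]  nu=[-2.0183]  x^+=[-4.5698, -0.7465]  P^+=[0.8880 0.2022; 0.2022 0.7547]
step 2: x^-=[-4.6445, -0.7465]  P^-=[1.1160 0.2907; 0.2907 0.9447]  H_jac=[0.0337 -0.2099]  S=[0.1788]  K=[-0.1307; -1.0543]  nu=[-3.0010]  x^+=[-4.2522, 2.4173]  P^+=[1.1129 0.2661; 0.2661 0.7460]

K[0,0] = -0.1307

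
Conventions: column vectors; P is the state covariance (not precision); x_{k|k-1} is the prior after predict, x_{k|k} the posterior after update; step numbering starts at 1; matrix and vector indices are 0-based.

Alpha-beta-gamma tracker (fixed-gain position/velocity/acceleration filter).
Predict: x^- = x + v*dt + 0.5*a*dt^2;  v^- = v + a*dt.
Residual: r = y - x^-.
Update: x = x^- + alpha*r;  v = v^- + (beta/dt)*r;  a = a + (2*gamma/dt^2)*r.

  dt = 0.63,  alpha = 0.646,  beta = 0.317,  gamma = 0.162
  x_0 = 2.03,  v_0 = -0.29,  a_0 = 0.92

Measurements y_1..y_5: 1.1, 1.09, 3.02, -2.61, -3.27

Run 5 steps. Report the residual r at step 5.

step 1: x_pred=2.0299  r=-0.9299  x^+=1.4292  v^+=-0.1783  a^+=0.1609
step 2: x_pred=1.3488  r=-0.2588  x^+=1.1816  v^+=-0.2071  a^+=-0.0503
step 3: x_pred=1.0411  r=1.9789  x^+=2.3195  v^+=0.7569  a^+=1.5651
step 4: x_pred=3.1069  r=-5.7169  x^+=-0.5862  v^+=-1.1337  a^+=-3.1018
step 5: x_pred=-1.9160  r=-1.3540  x^+=-2.7907  v^+=-3.7691  a^+=-4.2071

resid = -1.3540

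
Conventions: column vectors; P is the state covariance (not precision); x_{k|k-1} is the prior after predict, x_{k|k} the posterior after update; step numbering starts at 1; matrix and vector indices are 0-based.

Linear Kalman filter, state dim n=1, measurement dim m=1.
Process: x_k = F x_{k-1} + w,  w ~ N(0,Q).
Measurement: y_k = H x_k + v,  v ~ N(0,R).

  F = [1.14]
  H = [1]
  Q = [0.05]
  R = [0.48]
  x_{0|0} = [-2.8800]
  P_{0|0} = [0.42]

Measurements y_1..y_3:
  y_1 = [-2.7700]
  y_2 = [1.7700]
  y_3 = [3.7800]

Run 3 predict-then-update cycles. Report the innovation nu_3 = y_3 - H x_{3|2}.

innov = [5.0053]

step 1: x^-=[-3.2832]  P^-=[0.5958]  S=[1.0758]  K=[0.5538]  nu=[0.5132]  x^+=[-2.9990]  P^+=[0.2658]
step 2: x^-=[-3.4188]  P^-=[0.3955]  S=[0.8755]  K=[0.4517]  nu=[5.1888]  x^+=[-1.0749]  P^+=[0.2168]
step 3: x^-=[-1.2253]  P^-=[0.3318]  S=[0.8118]  K=[0.4087]  nu=[5.0053]  x^+=[0.8204]  P^+=[0.1962]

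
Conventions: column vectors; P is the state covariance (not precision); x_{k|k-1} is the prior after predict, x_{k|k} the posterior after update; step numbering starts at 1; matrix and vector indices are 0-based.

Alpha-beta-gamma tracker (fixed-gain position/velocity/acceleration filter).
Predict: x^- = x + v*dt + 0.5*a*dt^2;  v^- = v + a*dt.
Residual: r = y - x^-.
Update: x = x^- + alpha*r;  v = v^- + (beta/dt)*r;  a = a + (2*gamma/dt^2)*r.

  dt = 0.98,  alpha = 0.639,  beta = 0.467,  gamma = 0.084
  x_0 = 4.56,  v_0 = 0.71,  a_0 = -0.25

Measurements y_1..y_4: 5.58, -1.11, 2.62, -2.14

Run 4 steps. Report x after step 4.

x_post = -1.8570

step 1: x_pred=5.1357  r=0.4443  x^+=5.4196  v^+=0.6767  a^+=-0.1723
step 2: x_pred=6.0001  r=-7.1101  x^+=1.4567  v^+=-2.8803  a^+=-1.4160
step 3: x_pred=-2.0459  r=4.6659  x^+=0.9356  v^+=-2.0445  a^+=-0.5998
step 4: x_pred=-1.3561  r=-0.7839  x^+=-1.8570  v^+=-3.0059  a^+=-0.7370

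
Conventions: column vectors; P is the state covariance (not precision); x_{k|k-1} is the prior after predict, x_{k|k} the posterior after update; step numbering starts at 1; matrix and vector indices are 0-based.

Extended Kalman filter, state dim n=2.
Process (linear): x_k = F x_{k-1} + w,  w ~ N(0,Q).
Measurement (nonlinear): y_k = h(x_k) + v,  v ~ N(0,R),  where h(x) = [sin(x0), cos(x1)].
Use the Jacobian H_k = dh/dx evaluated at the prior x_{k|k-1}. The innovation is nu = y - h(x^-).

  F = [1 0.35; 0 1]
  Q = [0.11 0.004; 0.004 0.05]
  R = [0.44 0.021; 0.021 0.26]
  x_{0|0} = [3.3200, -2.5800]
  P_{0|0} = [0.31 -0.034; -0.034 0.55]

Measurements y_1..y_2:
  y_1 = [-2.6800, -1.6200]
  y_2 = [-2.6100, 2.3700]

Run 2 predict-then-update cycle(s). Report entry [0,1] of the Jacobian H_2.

H_jac[0,1] = 0.0000

step 1: x^-=[2.4170, -2.5800]  P^-=[0.4636 0.1625; 0.1625 0.6000]  H_jac=[-0.7488 0.0000; 0.0000 0.5325]  S=[0.6999 -0.0438; -0.0438 0.4302]  K=[-0.4864 0.1516; -0.1282 0.7298]  nu=[-3.3428, -0.7736]  x^+=[3.9258, -2.7160]  P^+=[0.2816 0.0549; 0.0549 0.3512]
step 2: x^-=[2.9752, -2.7160]  P^-=[0.4730 0.1818; 0.1818 0.4012]  H_jac=[-0.9862 0.0000; 0.0000 0.4128]  S=[0.9000 -0.0530; -0.0530 0.3284]  K=[-0.5097 0.1463; -0.1711 0.4768]  nu=[-2.7756, 3.2808]  x^+=[4.8697, -0.6769]  P^+=[0.2243 0.0662; 0.0662 0.2916]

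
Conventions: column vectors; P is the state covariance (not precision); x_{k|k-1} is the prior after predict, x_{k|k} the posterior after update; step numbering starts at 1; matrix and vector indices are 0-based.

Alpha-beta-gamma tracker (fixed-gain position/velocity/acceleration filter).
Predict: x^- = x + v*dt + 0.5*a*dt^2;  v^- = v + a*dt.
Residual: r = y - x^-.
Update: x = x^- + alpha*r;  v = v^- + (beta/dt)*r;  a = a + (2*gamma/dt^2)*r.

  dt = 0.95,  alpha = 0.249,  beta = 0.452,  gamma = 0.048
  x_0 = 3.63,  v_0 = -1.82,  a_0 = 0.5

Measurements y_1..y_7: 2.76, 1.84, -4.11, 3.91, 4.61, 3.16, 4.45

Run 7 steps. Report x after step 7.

x_post = 7.2503

step 1: x_pred=2.1266  r=0.6334  x^+=2.2843  v^+=-1.0436  a^+=0.5674
step 2: x_pred=1.5489  r=0.2911  x^+=1.6214  v^+=-0.3661  a^+=0.5983
step 3: x_pred=1.5435  r=-5.6535  x^+=0.1358  v^+=-2.4876  a^+=-0.0030
step 4: x_pred=-2.2288  r=6.1388  x^+=-0.7002  v^+=0.4303  a^+=0.6500
step 5: x_pred=0.0018  r=4.6082  x^+=1.1493  v^+=3.2403  a^+=1.1401
step 6: x_pred=4.7420  r=-1.5820  x^+=4.3481  v^+=3.5707  a^+=0.9719
step 7: x_pred=8.1788  r=-3.7288  x^+=7.2503  v^+=2.7198  a^+=0.5752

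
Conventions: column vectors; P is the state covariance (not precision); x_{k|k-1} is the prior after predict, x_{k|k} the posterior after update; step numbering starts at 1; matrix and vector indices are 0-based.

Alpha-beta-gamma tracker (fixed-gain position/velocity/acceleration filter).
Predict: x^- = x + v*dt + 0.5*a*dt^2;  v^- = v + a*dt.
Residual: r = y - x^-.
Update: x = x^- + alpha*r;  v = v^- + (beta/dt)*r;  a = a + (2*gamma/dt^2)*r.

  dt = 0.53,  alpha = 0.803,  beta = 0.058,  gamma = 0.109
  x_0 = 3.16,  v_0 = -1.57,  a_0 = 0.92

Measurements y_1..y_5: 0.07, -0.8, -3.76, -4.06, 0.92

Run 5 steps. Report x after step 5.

step 1: x_pred=2.4571  r=-2.3871  x^+=0.5403  v^+=-1.3436  a^+=-0.9326
step 2: x_pred=-0.3028  r=-0.4972  x^+=-0.7021  v^+=-1.8923  a^+=-1.3184
step 3: x_pred=-1.8902  r=-1.8698  x^+=-3.3916  v^+=-2.7957  a^+=-2.7696
step 4: x_pred=-5.2623  r=1.2023  x^+=-4.2969  v^+=-4.1320  a^+=-1.8364
step 5: x_pred=-6.7447  r=7.6647  x^+=-0.5900  v^+=-4.2665  a^+=4.1120

x_post = -0.5900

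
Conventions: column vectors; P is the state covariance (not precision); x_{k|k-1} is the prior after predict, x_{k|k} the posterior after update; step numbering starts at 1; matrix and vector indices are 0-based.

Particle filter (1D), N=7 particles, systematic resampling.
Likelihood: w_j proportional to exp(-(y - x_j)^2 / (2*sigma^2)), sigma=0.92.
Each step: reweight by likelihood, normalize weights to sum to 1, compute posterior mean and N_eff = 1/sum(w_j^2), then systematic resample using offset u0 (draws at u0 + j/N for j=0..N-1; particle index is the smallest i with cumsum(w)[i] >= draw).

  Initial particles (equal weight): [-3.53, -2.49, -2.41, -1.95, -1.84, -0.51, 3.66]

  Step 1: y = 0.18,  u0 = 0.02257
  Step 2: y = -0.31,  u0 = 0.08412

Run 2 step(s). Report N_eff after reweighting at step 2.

N_eff = 5.6067

step 1: w=[0.0003, 0.0156, 0.0201, 0.0723, 0.0947, 0.7962, 0.0008]  mean=-0.8066  Neff=1.5415  idx=[2, 4, 5, 5, 5, 5, 5]
step 2: w=[0.0142, 0.0482, 0.1875, 0.1875, 0.1875, 0.1875, 0.1875]  mean=-0.6010  Neff=5.6067  idx=[2, 2, 3, 4, 5, 5, 6]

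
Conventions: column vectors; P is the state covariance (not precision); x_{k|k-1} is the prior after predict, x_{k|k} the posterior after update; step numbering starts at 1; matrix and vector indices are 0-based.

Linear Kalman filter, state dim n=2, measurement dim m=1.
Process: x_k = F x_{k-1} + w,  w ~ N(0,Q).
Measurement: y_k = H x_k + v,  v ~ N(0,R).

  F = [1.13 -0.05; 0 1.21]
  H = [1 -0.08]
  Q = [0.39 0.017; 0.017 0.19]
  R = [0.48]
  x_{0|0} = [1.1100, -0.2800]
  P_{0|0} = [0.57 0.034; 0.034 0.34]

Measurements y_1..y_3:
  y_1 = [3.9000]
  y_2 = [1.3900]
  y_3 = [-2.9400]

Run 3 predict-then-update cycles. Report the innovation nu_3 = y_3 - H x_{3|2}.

innov = [-5.4280]

step 1: x^-=[1.2683, -0.3388]  P^-=[1.1148 0.0429; 0.0429 0.6878]  S=[1.5924]  K=[0.6980; -0.0076]  nu=[2.6046]  x^+=[3.0862, -0.3586]  P^+=[0.3391 0.0514; 0.0514 0.6877]
step 2: x^-=[3.5053, -0.4339]  P^-=[0.8189 0.0456; 0.0456 1.1969]  S=[1.2993]  K=[0.6275; -0.0386]  nu=[-2.1500]  x^+=[2.1562, -0.3510]  P^+=[0.3074 0.0771; 0.0771 1.1949]
step 3: x^-=[2.4541, -0.4247]  P^-=[0.7767 0.0501; 0.0501 1.9395]  S=[1.2611]  K=[0.6127; -0.0833]  nu=[-5.4280]  x^+=[-0.8718, 0.0275]  P^+=[0.3033 0.1145; 0.1145 1.9307]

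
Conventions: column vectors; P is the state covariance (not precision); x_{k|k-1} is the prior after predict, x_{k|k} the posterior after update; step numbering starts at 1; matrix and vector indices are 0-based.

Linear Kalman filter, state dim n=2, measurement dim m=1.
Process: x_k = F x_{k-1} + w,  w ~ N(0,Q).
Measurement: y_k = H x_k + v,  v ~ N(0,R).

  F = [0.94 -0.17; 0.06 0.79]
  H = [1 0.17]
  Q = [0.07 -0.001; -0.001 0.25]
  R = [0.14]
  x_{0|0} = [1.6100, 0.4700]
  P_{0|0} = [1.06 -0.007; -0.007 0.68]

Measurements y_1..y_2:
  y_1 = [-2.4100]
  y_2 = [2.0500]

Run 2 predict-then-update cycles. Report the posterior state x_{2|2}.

x_post = [0.5632, -0.4938]

step 1: x^-=[1.4335, 0.4679]  P^-=[1.0285 -0.0377; -0.0377 0.6775]  S=[1.1753]  K=[0.8697; 0.0660]  nu=[-3.9230]  x^+=[-1.9782, 0.2092]  P^+=[0.1396 -0.1051; -0.1051 0.6724]
step 2: x^-=[-1.8951, 0.0465]  P^-=[0.2464 -0.1604; -0.1604 0.6602]  S=[0.3509]  K=[0.6244; -0.1372]  nu=[3.9372]  x^+=[0.5632, -0.4938]  P^+=[0.1096 -0.1303; -0.1303 0.6536]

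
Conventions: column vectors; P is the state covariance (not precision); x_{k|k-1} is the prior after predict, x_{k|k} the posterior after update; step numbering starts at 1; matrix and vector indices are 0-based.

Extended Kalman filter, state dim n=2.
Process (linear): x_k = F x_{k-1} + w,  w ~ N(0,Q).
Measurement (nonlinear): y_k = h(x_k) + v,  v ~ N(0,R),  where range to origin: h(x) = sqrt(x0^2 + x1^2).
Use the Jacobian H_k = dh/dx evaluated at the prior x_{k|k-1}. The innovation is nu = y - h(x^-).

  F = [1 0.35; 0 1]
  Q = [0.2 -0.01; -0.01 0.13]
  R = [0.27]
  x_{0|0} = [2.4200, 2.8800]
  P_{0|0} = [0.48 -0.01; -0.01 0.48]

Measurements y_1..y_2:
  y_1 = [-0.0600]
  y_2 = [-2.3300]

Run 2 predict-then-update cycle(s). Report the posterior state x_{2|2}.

x_post = [-0.7595, -0.6445]

step 1: x^-=[3.4280, 2.8800]  P^-=[0.7318 0.1480; 0.1480 0.6100]  H_jac=[0.7657 0.6433]  S=[1.0972]  K=[0.5974; 0.4609]  nu=[-4.5372]  x^+=[0.7173, 0.7888]  P^+=[0.3402 -0.1541; -0.1541 0.3769]
step 2: x^-=[0.9933, 0.7888]  P^-=[0.4785 -0.0322; -0.0322 0.5069]  H_jac=[0.7831 0.6219]  S=[0.7281]  K=[0.4871; 0.3983]  nu=[-3.5984]  x^+=[-0.7595, -0.6445]  P^+=[0.3057 -0.1735; -0.1735 0.3914]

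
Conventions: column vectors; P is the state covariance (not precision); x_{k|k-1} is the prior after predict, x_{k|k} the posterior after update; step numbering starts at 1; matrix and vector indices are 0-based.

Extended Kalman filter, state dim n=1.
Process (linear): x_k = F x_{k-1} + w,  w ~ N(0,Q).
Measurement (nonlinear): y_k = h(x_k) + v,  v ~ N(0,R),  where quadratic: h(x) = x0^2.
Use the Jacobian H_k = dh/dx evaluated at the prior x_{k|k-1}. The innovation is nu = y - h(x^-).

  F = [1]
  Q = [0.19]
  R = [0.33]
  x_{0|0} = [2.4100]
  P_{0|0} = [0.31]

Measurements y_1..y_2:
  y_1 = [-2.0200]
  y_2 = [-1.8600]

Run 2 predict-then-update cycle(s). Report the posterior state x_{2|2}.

x_post = [-0.1367]

step 1: x^-=[2.4100]  P^-=[0.5000]  H_jac=[4.8200]  S=[11.9462]  K=[0.2017]  nu=[-7.8281]  x^+=[0.8308]  P^+=[0.0138]
step 2: x^-=[0.8308]  P^-=[0.2038]  H_jac=[1.6616]  S=[0.8927]  K=[0.3794]  nu=[-2.5502]  x^+=[-0.1367]  P^+=[0.0753]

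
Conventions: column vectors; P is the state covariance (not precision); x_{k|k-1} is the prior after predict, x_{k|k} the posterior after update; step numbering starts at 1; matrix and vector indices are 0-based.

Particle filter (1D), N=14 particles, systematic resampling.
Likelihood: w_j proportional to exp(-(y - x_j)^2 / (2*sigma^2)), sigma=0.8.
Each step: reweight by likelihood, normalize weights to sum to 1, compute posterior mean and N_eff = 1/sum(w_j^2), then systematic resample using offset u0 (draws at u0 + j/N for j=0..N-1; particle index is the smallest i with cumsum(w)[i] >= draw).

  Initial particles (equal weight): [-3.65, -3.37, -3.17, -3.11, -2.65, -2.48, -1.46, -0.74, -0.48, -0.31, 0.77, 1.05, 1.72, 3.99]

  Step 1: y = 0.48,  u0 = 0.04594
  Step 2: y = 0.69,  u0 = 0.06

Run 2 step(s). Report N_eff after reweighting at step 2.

N_eff = 11.7466

step 1: w=[0.0000, 0.0000, 0.0000, 0.0000, 0.0001, 0.0003, 0.0152, 0.0898, 0.1398, 0.1764, 0.2690, 0.2229, 0.0864, 0.0000]  mean=0.3782  Neff=5.3059  idx=[7, 8, 8, 9, 9, 9, 10, 10, 10, 10, 11, 11, 11, 12]
step 2: w=[0.0216, 0.0365, 0.0365, 0.0488, 0.0488, 0.0488, 0.1060, 0.1060, 0.1060, 0.1060, 0.0962, 0.0962, 0.0962, 0.0465]  mean=0.6131  Neff=11.7466  idx=[2, 3, 5, 6, 6, 7, 8, 9, 9, 10, 11, 11, 12, 13]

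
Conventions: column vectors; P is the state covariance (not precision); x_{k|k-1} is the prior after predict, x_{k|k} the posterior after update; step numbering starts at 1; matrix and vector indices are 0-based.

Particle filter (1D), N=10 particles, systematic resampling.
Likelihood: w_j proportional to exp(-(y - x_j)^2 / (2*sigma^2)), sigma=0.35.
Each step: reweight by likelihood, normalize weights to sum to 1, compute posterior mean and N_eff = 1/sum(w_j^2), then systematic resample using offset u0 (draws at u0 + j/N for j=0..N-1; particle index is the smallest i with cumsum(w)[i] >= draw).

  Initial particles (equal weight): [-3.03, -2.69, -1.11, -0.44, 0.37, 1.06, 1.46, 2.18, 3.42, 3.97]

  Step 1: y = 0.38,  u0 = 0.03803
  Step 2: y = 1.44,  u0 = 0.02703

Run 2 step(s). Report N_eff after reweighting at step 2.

N_eff = 1.2848

step 1: w=[0.0000, 0.0000, 0.0001, 0.0525, 0.8166, 0.1238, 0.0070, 0.0000, 0.0000, 0.0000]  mean=0.4203  Neff=1.4598  idx=[3, 4, 4, 4, 4, 4, 4, 4, 4, 5]
step 2: w=[0.0000, 0.0148, 0.0148, 0.0148, 0.0148, 0.0148, 0.0148, 0.0148, 0.0148, 0.8812]  mean=0.9781  Neff=1.2848  idx=[2, 9, 9, 9, 9, 9, 9, 9, 9, 9]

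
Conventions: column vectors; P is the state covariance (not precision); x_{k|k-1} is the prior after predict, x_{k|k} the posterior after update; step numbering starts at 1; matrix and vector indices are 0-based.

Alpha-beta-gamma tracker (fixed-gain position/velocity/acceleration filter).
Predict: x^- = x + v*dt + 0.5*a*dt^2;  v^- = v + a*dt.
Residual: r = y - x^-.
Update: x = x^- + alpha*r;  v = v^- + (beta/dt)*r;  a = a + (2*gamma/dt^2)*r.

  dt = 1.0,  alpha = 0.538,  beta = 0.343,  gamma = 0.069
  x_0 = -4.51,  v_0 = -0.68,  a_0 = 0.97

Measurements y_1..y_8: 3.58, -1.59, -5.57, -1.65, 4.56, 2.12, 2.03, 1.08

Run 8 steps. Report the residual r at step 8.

step 1: x_pred=-4.7050  r=8.2850  x^+=-0.2477  v^+=3.1318  a^+=2.1133
step 2: x_pred=3.9408  r=-5.5308  x^+=0.9652  v^+=3.3480  a^+=1.3501
step 3: x_pred=4.9883  r=-10.5583  x^+=-0.6921  v^+=1.0766  a^+=-0.1070
step 4: x_pred=0.3311  r=-1.9811  x^+=-0.7347  v^+=0.2902  a^+=-0.3803
step 5: x_pred=-0.6348  r=5.1948  x^+=2.1600  v^+=1.6916  a^+=0.3365
step 6: x_pred=4.0199  r=-1.8999  x^+=2.9978  v^+=1.3765  a^+=0.0743
step 7: x_pred=4.4114  r=-2.3814  x^+=3.1302  v^+=0.6340  a^+=-0.2543
step 8: x_pred=3.6371  r=-2.5571  x^+=2.2614  v^+=-0.4974  a^+=-0.6072

resid = -2.5571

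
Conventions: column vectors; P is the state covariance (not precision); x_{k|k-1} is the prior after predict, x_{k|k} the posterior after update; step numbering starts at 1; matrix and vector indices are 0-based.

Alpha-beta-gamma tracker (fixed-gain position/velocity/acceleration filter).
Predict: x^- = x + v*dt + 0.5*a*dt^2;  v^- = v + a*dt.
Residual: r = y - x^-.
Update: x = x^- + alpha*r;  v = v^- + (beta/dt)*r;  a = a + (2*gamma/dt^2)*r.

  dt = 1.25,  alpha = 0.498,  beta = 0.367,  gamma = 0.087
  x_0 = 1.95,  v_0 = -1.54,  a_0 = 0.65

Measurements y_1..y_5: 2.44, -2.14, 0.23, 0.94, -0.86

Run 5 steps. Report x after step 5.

step 1: x_pred=0.5328  r=1.9072  x^+=1.4826  v^+=-0.1675  a^+=0.8624
step 2: x_pred=1.9469  r=-4.0869  x^+=-0.0884  v^+=-0.2895  a^+=0.4073
step 3: x_pred=-0.1321  r=0.3621  x^+=0.0482  v^+=0.3259  a^+=0.4476
step 4: x_pred=0.8053  r=0.1347  x^+=0.8724  v^+=0.9249  a^+=0.4626
step 5: x_pred=2.3899  r=-3.2499  x^+=0.7715  v^+=0.5490  a^+=0.1007

x_post = 0.7715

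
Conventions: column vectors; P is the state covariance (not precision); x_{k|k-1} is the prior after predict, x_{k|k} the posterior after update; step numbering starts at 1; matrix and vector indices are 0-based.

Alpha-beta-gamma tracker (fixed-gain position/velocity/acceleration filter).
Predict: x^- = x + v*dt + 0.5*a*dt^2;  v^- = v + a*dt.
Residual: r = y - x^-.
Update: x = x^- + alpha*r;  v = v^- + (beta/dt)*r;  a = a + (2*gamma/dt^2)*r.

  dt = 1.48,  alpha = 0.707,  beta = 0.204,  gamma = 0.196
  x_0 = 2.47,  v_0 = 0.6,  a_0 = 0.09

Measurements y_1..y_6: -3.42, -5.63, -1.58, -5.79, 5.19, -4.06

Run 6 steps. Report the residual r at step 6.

resid = -7.9940

step 1: x_pred=3.4566  r=-6.8766  x^+=-1.4052  v^+=-0.2147  a^+=-1.1406
step 2: x_pred=-2.9721  r=-2.6579  x^+=-4.8512  v^+=-2.2692  a^+=-1.6163
step 3: x_pred=-9.9798  r=8.3998  x^+=-4.0411  v^+=-3.5035  a^+=-0.1131
step 4: x_pred=-9.3502  r=3.5602  x^+=-6.8331  v^+=-3.1801  a^+=0.5241
step 5: x_pred=-10.9657  r=16.1557  x^+=0.4564  v^+=-0.1776  a^+=3.4153
step 6: x_pred=3.9340  r=-7.9940  x^+=-1.7178  v^+=3.7752  a^+=1.9847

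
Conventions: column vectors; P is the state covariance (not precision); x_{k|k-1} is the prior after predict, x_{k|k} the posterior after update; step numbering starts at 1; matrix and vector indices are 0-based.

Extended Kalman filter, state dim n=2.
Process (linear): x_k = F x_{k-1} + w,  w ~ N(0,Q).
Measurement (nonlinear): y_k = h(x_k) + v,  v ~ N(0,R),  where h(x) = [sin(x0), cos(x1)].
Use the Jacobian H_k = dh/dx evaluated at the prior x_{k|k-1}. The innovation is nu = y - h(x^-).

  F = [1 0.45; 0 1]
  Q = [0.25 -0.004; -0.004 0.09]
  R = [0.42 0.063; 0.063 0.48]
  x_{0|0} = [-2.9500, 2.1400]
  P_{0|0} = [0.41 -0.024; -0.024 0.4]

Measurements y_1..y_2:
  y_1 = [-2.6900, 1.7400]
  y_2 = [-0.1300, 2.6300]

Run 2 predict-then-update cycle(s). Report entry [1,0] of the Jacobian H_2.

H_jac[1,0] = 0.0000

step 1: x^-=[-1.9870, 2.1400]  P^-=[0.7194 0.1520; 0.1520 0.4900]  H_jac=[-0.4043 0.0000; 0.0000 -0.8423]  S=[0.5376 0.1148; 0.1148 0.8277]  K=[-0.5235 -0.0821; -0.0081 -0.4976]  nu=[-1.7754, 2.2790]  x^+=[-1.2447, 1.0204]  P^+=[0.5566 0.0859; 0.0859 0.2841]
step 2: x^-=[-0.7855, 1.0204]  P^-=[0.9415 0.2098; 0.2098 0.3741]  H_jac=[0.7070 0.0000; 0.0000 -0.8523]  S=[0.8906 -0.0634; -0.0634 0.7518]  K=[0.7349 -0.1759; 0.1372 -0.4126]  nu=[0.5772, 2.1070]  x^+=[-0.7319, 0.2303]  P^+=[0.4209 0.0447; 0.0447 0.2222]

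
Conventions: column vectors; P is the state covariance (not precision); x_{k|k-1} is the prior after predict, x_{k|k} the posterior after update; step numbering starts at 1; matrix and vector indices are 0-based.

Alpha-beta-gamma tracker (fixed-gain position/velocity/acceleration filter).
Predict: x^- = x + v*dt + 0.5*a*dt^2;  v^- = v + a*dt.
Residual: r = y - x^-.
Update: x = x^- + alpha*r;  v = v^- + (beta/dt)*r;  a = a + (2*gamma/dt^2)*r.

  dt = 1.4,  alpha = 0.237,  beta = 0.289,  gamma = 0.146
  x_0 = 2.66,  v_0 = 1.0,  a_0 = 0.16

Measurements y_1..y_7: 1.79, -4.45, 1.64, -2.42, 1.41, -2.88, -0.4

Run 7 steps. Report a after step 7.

step 1: x_pred=4.2168  r=-2.4268  x^+=3.6416  v^+=0.7230  a^+=-0.2015
step 2: x_pred=4.4564  r=-8.9064  x^+=2.3456  v^+=-1.3977  a^+=-1.5284
step 3: x_pred=-1.1090  r=2.7490  x^+=-0.4575  v^+=-2.9700  a^+=-1.1189
step 4: x_pred=-5.7119  r=3.2919  x^+=-4.9317  v^+=-3.8568  a^+=-0.6284
step 5: x_pred=-10.9472  r=12.3572  x^+=-8.0185  v^+=-2.1858  a^+=1.2125
step 6: x_pred=-9.8903  r=7.0103  x^+=-8.2289  v^+=0.9589  a^+=2.2569
step 7: x_pred=-4.6747  r=4.2747  x^+=-3.6616  v^+=5.0010  a^+=2.8938

a_post = 2.8938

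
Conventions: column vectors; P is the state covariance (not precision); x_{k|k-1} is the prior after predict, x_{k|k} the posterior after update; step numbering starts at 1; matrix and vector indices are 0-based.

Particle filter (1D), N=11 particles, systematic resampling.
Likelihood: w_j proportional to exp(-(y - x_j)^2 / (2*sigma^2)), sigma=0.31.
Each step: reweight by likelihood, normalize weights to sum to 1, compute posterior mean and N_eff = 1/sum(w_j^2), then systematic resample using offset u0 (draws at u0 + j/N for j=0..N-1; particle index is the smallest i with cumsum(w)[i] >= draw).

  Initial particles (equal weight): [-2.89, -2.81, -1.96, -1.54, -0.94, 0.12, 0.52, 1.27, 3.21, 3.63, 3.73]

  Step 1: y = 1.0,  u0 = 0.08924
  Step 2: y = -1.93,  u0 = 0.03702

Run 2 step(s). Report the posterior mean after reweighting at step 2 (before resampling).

step 1: w=[0.0000, 0.0000, 0.0000, 0.0000, 0.0000, 0.0177, 0.3005, 0.6818, 0.0000, 0.0000, 0.0000]  mean=1.0243  Neff=1.8003  idx=[6, 6, 6, 7, 7, 7, 7, 7, 7, 7, 7]
step 2: w=[0.3333, 0.3333, 0.3333, 0.0000, 0.0000, 0.0000, 0.0000, 0.0000, 0.0000, 0.0000, 0.0000]  mean=0.5200  Neff=3.0000  idx=[0, 0, 0, 0, 1, 1, 1, 2, 2, 2, 2]

post_mean = 0.5200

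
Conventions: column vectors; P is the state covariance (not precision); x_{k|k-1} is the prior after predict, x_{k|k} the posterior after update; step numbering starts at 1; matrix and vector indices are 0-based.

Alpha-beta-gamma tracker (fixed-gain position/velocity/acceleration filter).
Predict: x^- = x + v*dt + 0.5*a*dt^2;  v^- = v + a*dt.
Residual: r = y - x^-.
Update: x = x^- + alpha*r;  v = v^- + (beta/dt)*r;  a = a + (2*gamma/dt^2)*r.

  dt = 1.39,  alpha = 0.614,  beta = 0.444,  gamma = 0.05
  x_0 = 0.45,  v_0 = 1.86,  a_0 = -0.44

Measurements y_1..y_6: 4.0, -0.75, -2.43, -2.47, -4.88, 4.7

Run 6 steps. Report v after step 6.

v_post = 1.5439

step 1: x_pred=2.6103  r=1.3897  x^+=3.4636  v^+=1.6923  a^+=-0.3681
step 2: x_pred=5.4603  r=-6.2103  x^+=1.6472  v^+=-0.8031  a^+=-0.6895
step 3: x_pred=-0.1352  r=-2.2948  x^+=-1.5442  v^+=-2.4945  a^+=-0.8083
step 4: x_pred=-5.7924  r=3.3224  x^+=-3.7524  v^+=-2.5567  a^+=-0.6363
step 5: x_pred=-7.9210  r=3.0410  x^+=-6.0538  v^+=-2.4699  a^+=-0.4789
step 6: x_pred=-9.9496  r=14.6496  x^+=-0.9547  v^+=1.5439  a^+=0.2793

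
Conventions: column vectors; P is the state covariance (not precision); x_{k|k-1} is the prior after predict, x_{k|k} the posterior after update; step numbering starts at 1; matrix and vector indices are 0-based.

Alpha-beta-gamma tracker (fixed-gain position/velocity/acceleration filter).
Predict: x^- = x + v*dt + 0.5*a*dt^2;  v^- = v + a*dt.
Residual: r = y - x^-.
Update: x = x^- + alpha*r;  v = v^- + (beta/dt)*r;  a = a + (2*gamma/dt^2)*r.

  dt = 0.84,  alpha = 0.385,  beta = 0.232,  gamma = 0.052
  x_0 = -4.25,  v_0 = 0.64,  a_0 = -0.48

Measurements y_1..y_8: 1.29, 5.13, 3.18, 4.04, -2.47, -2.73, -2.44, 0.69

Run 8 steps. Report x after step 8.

x_post = -4.1792

step 1: x_pred=-3.8817  r=5.1717  x^+=-1.8906  v^+=1.6652  a^+=0.2823
step 2: x_pred=-0.3923  r=5.5223  x^+=1.7338  v^+=3.4275  a^+=1.0962
step 3: x_pred=4.9996  r=-1.8196  x^+=4.2991  v^+=3.8458  a^+=0.8280
step 4: x_pred=7.8216  r=-3.7816  x^+=6.3657  v^+=3.4968  a^+=0.2706
step 5: x_pred=9.3985  r=-11.8685  x^+=4.8291  v^+=0.4462  a^+=-1.4787
step 6: x_pred=4.6823  r=-7.4123  x^+=1.8285  v^+=-2.8431  a^+=-2.5712
step 7: x_pred=-1.4668  r=-0.9732  x^+=-1.8415  v^+=-5.2717  a^+=-2.7147
step 8: x_pred=-7.2274  r=7.9174  x^+=-4.1792  v^+=-5.3653  a^+=-1.5477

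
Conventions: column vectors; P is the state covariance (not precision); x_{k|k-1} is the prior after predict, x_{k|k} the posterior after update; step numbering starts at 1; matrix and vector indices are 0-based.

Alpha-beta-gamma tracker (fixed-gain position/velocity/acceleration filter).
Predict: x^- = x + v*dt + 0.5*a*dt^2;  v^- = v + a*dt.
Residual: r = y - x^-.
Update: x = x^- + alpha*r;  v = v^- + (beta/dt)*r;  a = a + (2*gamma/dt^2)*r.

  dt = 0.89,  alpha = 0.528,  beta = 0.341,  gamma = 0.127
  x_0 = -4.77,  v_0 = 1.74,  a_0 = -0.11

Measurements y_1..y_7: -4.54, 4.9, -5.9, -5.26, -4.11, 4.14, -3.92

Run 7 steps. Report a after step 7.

a_post = 1.4596

step 1: x_pred=-3.2650  r=-1.2750  x^+=-3.9382  v^+=1.1536  a^+=-0.5189
step 2: x_pred=-3.1170  r=8.0170  x^+=1.1160  v^+=3.7635  a^+=2.0519
step 3: x_pred=5.2781  r=-11.1781  x^+=-0.6239  v^+=1.3068  a^+=-1.5325
step 4: x_pred=-0.0678  r=-5.1922  x^+=-2.8093  v^+=-2.0465  a^+=-3.1975
step 5: x_pred=-5.8970  r=1.7870  x^+=-4.9535  v^+=-4.2076  a^+=-2.6245
step 6: x_pred=-9.7376  r=13.8776  x^+=-2.4102  v^+=-1.2262  a^+=1.8256
step 7: x_pred=-2.7785  r=-1.1415  x^+=-3.3812  v^+=-0.0387  a^+=1.4596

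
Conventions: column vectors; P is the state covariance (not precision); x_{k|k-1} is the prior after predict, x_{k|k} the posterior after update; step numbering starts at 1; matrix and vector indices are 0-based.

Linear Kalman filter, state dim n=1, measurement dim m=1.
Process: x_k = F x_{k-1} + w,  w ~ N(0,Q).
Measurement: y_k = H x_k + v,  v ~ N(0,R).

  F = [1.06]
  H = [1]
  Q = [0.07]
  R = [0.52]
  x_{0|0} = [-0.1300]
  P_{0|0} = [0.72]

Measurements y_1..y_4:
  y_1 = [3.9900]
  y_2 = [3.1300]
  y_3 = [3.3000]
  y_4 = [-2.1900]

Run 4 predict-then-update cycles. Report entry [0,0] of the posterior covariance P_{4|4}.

P_post[0,0] = 0.1901

step 1: x^-=[-0.1378]  P^-=[0.8790]  S=[1.3990]  K=[0.6283]  nu=[4.1278]  x^+=[2.4557]  P^+=[0.3267]
step 2: x^-=[2.6031]  P^-=[0.4371]  S=[0.9571]  K=[0.4567]  nu=[0.5269]  x^+=[2.8437]  P^+=[0.2375]
step 3: x^-=[3.0143]  P^-=[0.3368]  S=[0.8568]  K=[0.3931]  nu=[0.2857]  x^+=[3.1266]  P^+=[0.2044]
step 4: x^-=[3.3142]  P^-=[0.2997]  S=[0.8197]  K=[0.3656]  nu=[-5.5042]  x^+=[1.3018]  P^+=[0.1901]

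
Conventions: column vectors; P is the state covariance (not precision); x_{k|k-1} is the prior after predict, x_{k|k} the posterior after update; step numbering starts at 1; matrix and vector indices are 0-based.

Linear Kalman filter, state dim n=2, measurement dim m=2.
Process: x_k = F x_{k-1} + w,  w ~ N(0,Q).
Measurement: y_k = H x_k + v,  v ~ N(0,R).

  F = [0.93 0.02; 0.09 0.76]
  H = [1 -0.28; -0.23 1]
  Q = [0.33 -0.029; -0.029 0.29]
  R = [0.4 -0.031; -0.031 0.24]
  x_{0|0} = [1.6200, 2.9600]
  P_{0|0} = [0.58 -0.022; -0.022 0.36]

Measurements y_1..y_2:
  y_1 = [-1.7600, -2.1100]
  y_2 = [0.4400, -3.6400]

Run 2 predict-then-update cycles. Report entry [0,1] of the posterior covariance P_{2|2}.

step 1: x^-=[1.5658, 2.3954]  P^-=[0.8310 0.0094; 0.0094 0.4996]  S=[1.2649 -0.3520; -0.3520 0.7792]  K=[0.6748 0.0716; 0.0852 0.6769]  nu=[-2.6551, -4.1453]  x^+=[-0.5229, -0.6367]  P^+=[0.2850 0.0618; 0.0618 0.1740]
step 2: x^-=[-0.4990, -0.5309]  P^-=[0.5789 0.0413; 0.0413 0.4013]  S=[0.9872 -0.2325; -0.2325 0.6529]  K=[0.5911 0.0699; 0.0757 0.6270]  nu=[0.7904, -3.2239]  x^+=[-0.2571, -2.4925]  P^+=[0.2499 0.0559; 0.0559 0.1610]

P_post[0,1] = 0.0559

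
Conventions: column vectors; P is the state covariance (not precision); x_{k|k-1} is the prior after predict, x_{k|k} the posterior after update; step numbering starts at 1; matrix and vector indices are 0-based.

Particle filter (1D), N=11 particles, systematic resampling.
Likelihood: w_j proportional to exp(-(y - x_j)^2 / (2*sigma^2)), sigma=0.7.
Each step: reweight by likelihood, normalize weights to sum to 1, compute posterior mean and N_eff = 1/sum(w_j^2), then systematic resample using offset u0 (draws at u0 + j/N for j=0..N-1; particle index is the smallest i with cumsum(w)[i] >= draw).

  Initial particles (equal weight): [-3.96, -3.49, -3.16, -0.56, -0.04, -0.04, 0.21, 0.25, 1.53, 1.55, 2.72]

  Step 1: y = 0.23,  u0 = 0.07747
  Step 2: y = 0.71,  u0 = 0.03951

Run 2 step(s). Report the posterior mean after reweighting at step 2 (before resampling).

post_mean = 0.2107

step 1: w=[0.0000, 0.0000, 0.0000, 0.1117, 0.1961, 0.1961, 0.2112, 0.2112, 0.0377, 0.0357, 0.0004]  mean=0.1328  Neff=5.5167  idx=[3, 4, 4, 5, 5, 6, 6, 6, 7, 7, 9]
step 2: w=[0.0281, 0.0820, 0.0820, 0.0820, 0.0820, 0.1128, 0.1128, 0.1128, 0.1173, 0.1173, 0.0709]  mean=0.2107  Neff=10.1617  idx=[1, 2, 3, 4, 5, 6, 7, 7, 8, 9, 10]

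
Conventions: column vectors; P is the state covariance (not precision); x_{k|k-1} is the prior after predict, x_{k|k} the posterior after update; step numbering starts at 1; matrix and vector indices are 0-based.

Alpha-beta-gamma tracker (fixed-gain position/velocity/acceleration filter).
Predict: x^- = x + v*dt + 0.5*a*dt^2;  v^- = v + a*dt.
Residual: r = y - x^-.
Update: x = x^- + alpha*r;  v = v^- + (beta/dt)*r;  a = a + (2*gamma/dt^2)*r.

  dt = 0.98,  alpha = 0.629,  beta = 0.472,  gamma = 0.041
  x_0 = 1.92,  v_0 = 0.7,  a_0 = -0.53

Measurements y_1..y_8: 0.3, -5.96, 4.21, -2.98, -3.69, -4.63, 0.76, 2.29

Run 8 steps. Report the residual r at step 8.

step 1: x_pred=2.3515  r=-2.0515  x^+=1.0611  v^+=-0.8075  a^+=-0.7052
step 2: x_pred=-0.0688  r=-5.8912  x^+=-3.7744  v^+=-4.3359  a^+=-1.2082
step 3: x_pred=-8.6037  r=12.8137  x^+=-0.5439  v^+=0.6516  a^+=-0.1141
step 4: x_pred=0.0399  r=-3.0199  x^+=-1.8596  v^+=-0.9147  a^+=-0.3719
step 5: x_pred=-2.9346  r=-0.7554  x^+=-3.4098  v^+=-1.6430  a^+=-0.4364
step 6: x_pred=-5.2295  r=0.5995  x^+=-4.8524  v^+=-1.7820  a^+=-0.3853
step 7: x_pred=-6.7838  r=7.5438  x^+=-2.0387  v^+=1.4738  a^+=0.2588
step 8: x_pred=-0.4701  r=2.7601  x^+=1.2660  v^+=3.0568  a^+=0.4945

resid = 2.7601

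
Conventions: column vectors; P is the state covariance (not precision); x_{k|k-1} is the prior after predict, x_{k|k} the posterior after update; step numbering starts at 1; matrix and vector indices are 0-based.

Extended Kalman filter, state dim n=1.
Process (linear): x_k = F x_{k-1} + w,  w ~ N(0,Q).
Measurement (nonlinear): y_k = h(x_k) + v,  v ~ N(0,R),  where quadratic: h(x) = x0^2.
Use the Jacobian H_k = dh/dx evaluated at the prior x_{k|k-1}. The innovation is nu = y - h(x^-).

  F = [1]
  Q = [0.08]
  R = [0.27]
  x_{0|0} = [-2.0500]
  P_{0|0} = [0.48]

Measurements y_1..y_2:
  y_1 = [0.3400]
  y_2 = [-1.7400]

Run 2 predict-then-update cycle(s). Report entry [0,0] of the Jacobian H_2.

H_jac[0,0] = -2.2684

step 1: x^-=[-2.0500]  P^-=[0.5600]  H_jac=[-4.1000]  S=[9.6836]  K=[-0.2371]  nu=[-3.8625]  x^+=[-1.1342]  P^+=[0.0156]
step 2: x^-=[-1.1342]  P^-=[0.0956]  H_jac=[-2.2684]  S=[0.7620]  K=[-0.2846]  nu=[-3.0264]  x^+=[-0.2728]  P^+=[0.0339]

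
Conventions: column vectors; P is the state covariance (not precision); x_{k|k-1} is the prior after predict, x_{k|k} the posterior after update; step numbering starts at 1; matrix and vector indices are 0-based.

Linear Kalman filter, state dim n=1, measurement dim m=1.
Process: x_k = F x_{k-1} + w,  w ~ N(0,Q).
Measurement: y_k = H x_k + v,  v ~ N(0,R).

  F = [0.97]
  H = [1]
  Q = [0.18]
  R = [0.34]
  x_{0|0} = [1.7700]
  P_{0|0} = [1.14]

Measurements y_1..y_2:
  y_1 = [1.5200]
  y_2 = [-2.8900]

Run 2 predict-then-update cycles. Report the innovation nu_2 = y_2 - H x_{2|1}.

step 1: x^-=[1.7169]  P^-=[1.2526]  S=[1.5926]  K=[0.7865]  nu=[-0.1969]  x^+=[1.5620]  P^+=[0.2674]
step 2: x^-=[1.5152]  P^-=[0.4316]  S=[0.7716]  K=[0.5594]  nu=[-4.4052]  x^+=[-0.9489]  P^+=[0.1902]

innov = [-4.4052]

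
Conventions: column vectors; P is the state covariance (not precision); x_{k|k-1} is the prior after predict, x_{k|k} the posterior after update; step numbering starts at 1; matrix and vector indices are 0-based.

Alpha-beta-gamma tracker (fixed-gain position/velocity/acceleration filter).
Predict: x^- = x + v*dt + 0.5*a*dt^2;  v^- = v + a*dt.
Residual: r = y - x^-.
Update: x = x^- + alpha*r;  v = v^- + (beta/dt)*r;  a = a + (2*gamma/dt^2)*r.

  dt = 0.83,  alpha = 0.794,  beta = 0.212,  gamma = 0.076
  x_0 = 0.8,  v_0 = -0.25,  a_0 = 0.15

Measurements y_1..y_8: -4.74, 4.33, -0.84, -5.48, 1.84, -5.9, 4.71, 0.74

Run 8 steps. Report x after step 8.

x_post = 1.3955

step 1: x_pred=0.6442  r=-5.3842  x^+=-3.6309  v^+=-1.5007  a^+=-1.0380
step 2: x_pred=-5.2340  r=9.5640  x^+=2.3598  v^+=0.0806  a^+=1.0722
step 3: x_pred=2.7961  r=-3.6361  x^+=-0.0910  v^+=0.0418  a^+=0.2700
step 4: x_pred=0.0367  r=-5.5167  x^+=-4.3435  v^+=-1.1432  a^+=-0.9472
step 5: x_pred=-5.6187  r=7.4587  x^+=0.3035  v^+=-0.0243  a^+=0.6984
step 6: x_pred=0.5239  r=-6.4239  x^+=-4.5767  v^+=-1.0854  a^+=-0.7189
step 7: x_pred=-5.7252  r=10.4352  x^+=2.5604  v^+=0.9833  a^+=1.5835
step 8: x_pred=3.9219  r=-3.1819  x^+=1.3955  v^+=1.4848  a^+=0.8814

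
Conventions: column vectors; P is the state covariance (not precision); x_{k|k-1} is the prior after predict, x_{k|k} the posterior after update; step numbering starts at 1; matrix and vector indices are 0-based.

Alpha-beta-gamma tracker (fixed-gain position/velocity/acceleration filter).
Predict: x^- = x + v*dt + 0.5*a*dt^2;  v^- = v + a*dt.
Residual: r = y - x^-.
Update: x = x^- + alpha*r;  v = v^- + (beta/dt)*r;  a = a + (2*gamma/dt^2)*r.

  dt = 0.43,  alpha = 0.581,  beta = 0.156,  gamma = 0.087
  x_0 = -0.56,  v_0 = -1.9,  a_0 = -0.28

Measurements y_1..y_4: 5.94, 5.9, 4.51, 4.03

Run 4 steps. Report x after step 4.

x_post = 6.2370

step 1: x_pred=-1.4029  r=7.3429  x^+=2.8633  v^+=0.6435  a^+=6.6300
step 2: x_pred=3.7530  r=2.1470  x^+=5.0004  v^+=4.2734  a^+=8.6505
step 3: x_pred=7.6377  r=-3.1277  x^+=5.8205  v^+=6.8584  a^+=5.7072
step 4: x_pred=9.2972  r=-5.2672  x^+=6.2370  v^+=7.4015  a^+=0.7504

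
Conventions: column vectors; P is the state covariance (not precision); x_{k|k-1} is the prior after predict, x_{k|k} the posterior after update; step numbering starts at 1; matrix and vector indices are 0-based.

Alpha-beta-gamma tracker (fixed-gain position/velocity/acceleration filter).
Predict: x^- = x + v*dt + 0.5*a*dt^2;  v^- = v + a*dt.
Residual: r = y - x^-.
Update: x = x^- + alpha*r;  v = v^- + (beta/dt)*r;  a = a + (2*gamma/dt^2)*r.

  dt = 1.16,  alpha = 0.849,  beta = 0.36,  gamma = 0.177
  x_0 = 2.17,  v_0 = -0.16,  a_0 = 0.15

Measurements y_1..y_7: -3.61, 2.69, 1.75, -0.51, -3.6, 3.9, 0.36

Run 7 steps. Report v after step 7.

v_post = 0.8578

step 1: x_pred=2.0853  r=-5.6953  x^+=-2.7500  v^+=-1.7535  a^+=-1.3483
step 2: x_pred=-5.6912  r=8.3812  x^+=1.4244  v^+=-0.7165  a^+=0.8566
step 3: x_pred=1.1696  r=0.5804  x^+=1.6624  v^+=0.4573  a^+=1.0093
step 4: x_pred=2.8719  r=-3.3819  x^+=0.0007  v^+=0.5785  a^+=0.1196
step 5: x_pred=0.7522  r=-4.3522  x^+=-2.9428  v^+=-0.6334  a^+=-1.0254
step 6: x_pred=-4.3675  r=8.2675  x^+=2.6516  v^+=0.7429  a^+=1.1496
step 7: x_pred=4.2868  r=-3.9268  x^+=0.9530  v^+=0.8578  a^+=0.1166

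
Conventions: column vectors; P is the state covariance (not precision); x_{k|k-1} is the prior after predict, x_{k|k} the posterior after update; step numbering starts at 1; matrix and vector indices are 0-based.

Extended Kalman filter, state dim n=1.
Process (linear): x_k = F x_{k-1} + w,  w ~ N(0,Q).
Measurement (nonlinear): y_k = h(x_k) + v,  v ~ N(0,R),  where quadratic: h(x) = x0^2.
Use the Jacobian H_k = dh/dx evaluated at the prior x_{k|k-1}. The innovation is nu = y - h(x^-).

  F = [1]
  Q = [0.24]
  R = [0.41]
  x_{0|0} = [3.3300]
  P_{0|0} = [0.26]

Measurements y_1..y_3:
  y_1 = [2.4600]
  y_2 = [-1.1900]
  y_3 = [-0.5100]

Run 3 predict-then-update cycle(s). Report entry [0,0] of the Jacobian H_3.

H_jac[0,0] = 1.7131

step 1: x^-=[3.3300]  P^-=[0.5000]  H_jac=[6.6600]  S=[22.5878]  K=[0.1474]  nu=[-8.6289]  x^+=[2.0579]  P^+=[0.0091]
step 2: x^-=[2.0579]  P^-=[0.2491]  H_jac=[4.1158]  S=[4.6292]  K=[0.2214]  nu=[-5.4249]  x^+=[0.8566]  P^+=[0.0221]
step 3: x^-=[0.8566]  P^-=[0.2621]  H_jac=[1.7131]  S=[1.1791]  K=[0.3808]  nu=[-1.2437]  x^+=[0.3830]  P^+=[0.0911]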